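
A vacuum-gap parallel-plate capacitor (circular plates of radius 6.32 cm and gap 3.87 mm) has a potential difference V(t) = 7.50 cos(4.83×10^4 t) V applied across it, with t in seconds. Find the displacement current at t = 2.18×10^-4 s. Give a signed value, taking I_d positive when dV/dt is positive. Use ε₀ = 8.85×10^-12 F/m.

C = ε₀A/d = (8.85×10^-12)(0.01255)/(3.87×10^-3) = 2.870×10^-11 F. dV/dt = V₀ω·−sin(ωt); at ωt = 10.5294 rad this factor is 0.8933.
I_d = C dV/dt = (2.870×10^-11)(7.50)(4.83×10^4)(0.8933) = 9.29×10^-6 A.

9.29×10^-6 A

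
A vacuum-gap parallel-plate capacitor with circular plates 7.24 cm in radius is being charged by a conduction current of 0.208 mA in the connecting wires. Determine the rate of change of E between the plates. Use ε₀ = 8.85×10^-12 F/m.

Charge continuity gives I_d = I = 2.08×10^-4 A between the plates.
Then dE/dt = I_d/(ε₀A) = 1.43×10^9 V/(m·s).

1.43×10^9 V/(m·s)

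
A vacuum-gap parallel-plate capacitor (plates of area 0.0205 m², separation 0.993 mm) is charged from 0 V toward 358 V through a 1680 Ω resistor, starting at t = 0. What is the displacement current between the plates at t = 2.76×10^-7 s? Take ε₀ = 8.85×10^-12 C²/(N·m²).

0.0867 A

C = ε₀A/d = (8.85×10^-12)(0.0205)/(9.93×10^-4) = 1.827×10^-10 F and τ = RC = 3.069×10^-7 s. I_d in the gap equals the RC charging current.
I_d(t) = (V₀/R) e^(−t/τ) = 0.2131 · e^(−0.8993) = 0.0867 A.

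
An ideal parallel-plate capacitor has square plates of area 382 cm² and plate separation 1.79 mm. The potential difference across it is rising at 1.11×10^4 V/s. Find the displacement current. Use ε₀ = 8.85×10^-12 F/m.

2.10×10^-6 A

The field between the plates is E = V/d, so dE/dt = (1.11×10^4)/(1.79×10^-3 m) = 6.201×10^6 V/(m·s).
I_d = ε₀ A (dE/dt) = (8.85×10^-12)(0.0382)(6.201×10^6) = 2.10×10^-6 A.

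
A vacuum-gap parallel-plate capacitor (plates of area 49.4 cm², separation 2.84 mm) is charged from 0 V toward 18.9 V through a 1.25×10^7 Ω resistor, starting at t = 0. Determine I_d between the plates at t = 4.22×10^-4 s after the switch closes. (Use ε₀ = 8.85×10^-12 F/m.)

1.69×10^-7 A

With C = ε₀A/d = (8.85×10^-12)(4.94×10^-3)/(2.84×10^-3) = 1.539×10^-11 F, the time constant is τ = RC = 1.924×10^-4 s, so t/τ = 2.193 and e^(−t/τ) = 0.1116.
I_d = I_cond = (V₀/R) e^(−t/τ) = (1.512×10^-6)(0.1116) = 1.69×10^-7 A.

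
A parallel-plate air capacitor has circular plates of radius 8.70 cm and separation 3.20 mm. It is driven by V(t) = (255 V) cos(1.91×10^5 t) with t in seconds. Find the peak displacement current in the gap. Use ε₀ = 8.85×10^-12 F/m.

3.20×10^-3 A

C = ε₀A/d = (8.85×10^-12)(0.02378)/(3.20×10^-3) = 6.577×10^-11 F; ω = 1.91×10^5 rad/s.
I_d = C dV/dt, so |I_d|_max = C V₀ ω = (6.577×10^-11)(255)(1.91×10^5) = 3.20×10^-3 A.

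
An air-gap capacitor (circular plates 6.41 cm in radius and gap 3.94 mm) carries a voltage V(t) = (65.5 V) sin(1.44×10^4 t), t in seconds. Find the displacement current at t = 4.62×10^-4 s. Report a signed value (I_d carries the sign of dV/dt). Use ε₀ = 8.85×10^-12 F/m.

dE/dt = (V₀ω/d)·cos(ωt) with ωt = 6.6528 rad: (65.5)(1.44×10^4)(0.9325)/(3.94×10^-3) = 2.232×10^8 V/(m·s).
I_d = ε₀ A dE/dt = (8.85×10^-12)(0.01291)(2.232×10^8) = 2.55×10^-5 A.

2.55×10^-5 A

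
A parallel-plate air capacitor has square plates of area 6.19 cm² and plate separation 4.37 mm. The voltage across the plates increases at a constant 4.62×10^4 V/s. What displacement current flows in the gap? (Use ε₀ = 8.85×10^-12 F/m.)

The field between the plates is E = V/d, so dE/dt = (4.62×10^4)/(4.37×10^-3 m) = 1.057×10^7 V/(m·s).
I_d = ε₀ A (dE/dt) = (8.85×10^-12)(6.19×10^-4)(1.057×10^7) = 5.79×10^-8 A.

5.79×10^-8 A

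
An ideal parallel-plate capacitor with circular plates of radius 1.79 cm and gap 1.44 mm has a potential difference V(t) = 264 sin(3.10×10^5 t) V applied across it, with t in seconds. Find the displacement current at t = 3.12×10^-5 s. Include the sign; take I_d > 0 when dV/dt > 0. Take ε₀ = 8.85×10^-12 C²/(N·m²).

C = ε₀A/d = (8.85×10^-12)(1.007×10^-3)/(1.44×10^-3) = 6.189×10^-12 F. dV/dt = V₀ω·cos(ωt); at ωt = 9.672 rad this factor is -0.9696.
I_d = C dV/dt = (6.189×10^-12)(264)(3.10×10^5)(-0.9696) = -4.91×10^-4 A.

-4.91×10^-4 A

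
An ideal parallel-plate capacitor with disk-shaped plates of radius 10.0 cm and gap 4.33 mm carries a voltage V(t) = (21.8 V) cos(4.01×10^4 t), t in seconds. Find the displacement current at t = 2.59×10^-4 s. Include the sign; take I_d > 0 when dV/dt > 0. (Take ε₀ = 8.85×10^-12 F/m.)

4.60×10^-5 A

dV/dt = (21.8)(4.01×10^4)·−sin(10.3859) = 7.167×10^5 V/s.
I_d = C dV/dt with C = ε₀A/d = (8.85×10^-12)(0.03142)/(4.33×10^-3) = 6.422×10^-11 F, so I_d = (6.422×10^-11)(7.167×10^5) = 4.60×10^-5 A.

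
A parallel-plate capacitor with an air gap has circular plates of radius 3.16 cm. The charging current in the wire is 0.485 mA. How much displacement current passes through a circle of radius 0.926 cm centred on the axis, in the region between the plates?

By continuity the displacement current in the gap matches the conduction current: I_d = 4.85×10^-4 A.
Since J_d is uniform, the enclosed fraction is (r/R)² = 0.08587, giving I_d,enc = 4.16×10^-5 A.

4.16×10^-5 A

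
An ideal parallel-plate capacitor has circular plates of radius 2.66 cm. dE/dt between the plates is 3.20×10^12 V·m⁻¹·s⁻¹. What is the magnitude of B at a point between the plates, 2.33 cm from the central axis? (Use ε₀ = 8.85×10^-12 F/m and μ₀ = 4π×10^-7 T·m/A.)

Through the whole plate area (πR² = 2.223×10^-3 m²), I_d = ε₀ πR² dE/dt = 0.06296 A.
∮B·dl = μ₀ I_d,enc with I_d,enc = I_d r²/R² = 0.04831 A; so B = μ₀ I_d,enc/(2πr) = 4.15×10^-7 T.

4.15×10^-7 T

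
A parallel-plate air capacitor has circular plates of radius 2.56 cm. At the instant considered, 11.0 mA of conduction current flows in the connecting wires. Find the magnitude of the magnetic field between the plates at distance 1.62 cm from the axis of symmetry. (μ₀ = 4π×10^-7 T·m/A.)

No conduction current crosses the gap, so I_d there equals the 0.0110 A in the leads.
For r < R the Ampère–Maxwell law gives B(2πr) = μ₀ I_d (r²/R²), so B = μ₀ I_d r/(2πR²) = (4π×10^-7)(0.0110)(0.0162)/(2π·0.0256²) = 5.44×10^-8 T.

5.44×10^-8 T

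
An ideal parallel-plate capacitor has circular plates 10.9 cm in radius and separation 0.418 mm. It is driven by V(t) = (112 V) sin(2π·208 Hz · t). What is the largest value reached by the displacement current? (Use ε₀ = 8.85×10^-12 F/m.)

1.16×10^-4 A

(dE/dt)_max = V₀ω/d = 3.502×10^8 V/(m·s); ω = 2πf = 1307 rad/s.
I_d,max = ε₀ A (dE/dt)_max = (8.85×10^-12)(0.03733)(3.502×10^8) = 1.16×10^-4 A.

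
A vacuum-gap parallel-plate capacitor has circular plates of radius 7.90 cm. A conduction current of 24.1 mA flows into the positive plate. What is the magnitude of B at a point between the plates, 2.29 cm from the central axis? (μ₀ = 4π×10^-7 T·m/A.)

1.77×10^-8 T

No conduction current crosses the gap, so I_d there equals the 0.0241 A in the leads.
∮B·dl = μ₀ I_d,enc with I_d,enc = I_d r²/R² = 2.025×10^-3 A; so B = μ₀ I_d,enc/(2πr) = 1.77×10^-8 T.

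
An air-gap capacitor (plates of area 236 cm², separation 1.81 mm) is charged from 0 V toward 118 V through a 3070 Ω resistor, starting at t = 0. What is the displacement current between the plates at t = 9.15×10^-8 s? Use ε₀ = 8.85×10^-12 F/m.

With C = ε₀A/d = (8.85×10^-12)(0.0236)/(1.81×10^-3) = 1.154×10^-10 F, the time constant is τ = RC = 3.543×10^-7 s, so t/τ = 0.2583 and e^(−t/τ) = 0.7724.
I_d = I_cond = (V₀/R) e^(−t/τ) = (0.03844)(0.7724) = 0.0297 A.

0.0297 A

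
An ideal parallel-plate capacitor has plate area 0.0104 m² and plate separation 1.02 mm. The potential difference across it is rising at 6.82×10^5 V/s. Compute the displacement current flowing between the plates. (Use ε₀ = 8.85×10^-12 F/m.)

E = V/d so dE/dt = (dV/dt)/d = 6.686×10^8 V/(m·s), and I_d = ε₀ A dE/dt = (8.85×10^-12)(0.0104)(6.686×10^8) = 6.15×10^-5 A.

6.15×10^-5 A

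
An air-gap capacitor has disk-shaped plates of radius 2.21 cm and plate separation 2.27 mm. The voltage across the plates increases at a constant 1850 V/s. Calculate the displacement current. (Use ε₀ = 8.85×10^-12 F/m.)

The field between the plates is E = V/d, so dE/dt = (1850)/(2.27×10^-3 m) = 8.150×10^5 V/(m·s).
I_d = ε₀ A (dE/dt) = (8.85×10^-12)(1.534×10^-3)(8.150×10^5) = 1.11×10^-8 A.

1.11×10^-8 A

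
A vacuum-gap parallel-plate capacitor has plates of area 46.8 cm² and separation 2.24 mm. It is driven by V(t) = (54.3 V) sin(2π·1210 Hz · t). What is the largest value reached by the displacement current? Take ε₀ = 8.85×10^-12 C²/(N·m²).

(dE/dt)_max = V₀ω/d = 1.843×10^8 V/(m·s); ω = 2πf = 7603 rad/s.
I_d,max = ε₀ A (dE/dt)_max = (8.85×10^-12)(4.68×10^-3)(1.843×10^8) = 7.63×10^-6 A.

7.63×10^-6 A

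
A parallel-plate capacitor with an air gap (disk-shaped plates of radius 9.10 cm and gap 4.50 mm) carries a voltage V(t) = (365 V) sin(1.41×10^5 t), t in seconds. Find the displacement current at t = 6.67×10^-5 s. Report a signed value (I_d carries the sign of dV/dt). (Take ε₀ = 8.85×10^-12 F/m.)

dV/dt = (365)(1.41×10^5)·cos(9.4047) = -5.145×10^7 V/s.
I_d = C dV/dt with C = ε₀A/d = (8.85×10^-12)(0.02602)/(4.50×10^-3) = 5.117×10^-11 F, so I_d = (5.117×10^-11)(-5.145×10^7) = -2.63×10^-3 A.

-2.63×10^-3 A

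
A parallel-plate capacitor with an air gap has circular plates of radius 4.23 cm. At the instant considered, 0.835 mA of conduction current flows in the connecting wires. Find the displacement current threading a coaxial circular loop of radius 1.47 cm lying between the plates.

No conduction current crosses the gap, so I_d there equals the 8.35×10^-4 A in the leads.
The field is uniform, so I_d,enc = I_d (r/R)² = (8.35×10^-4)(1.47/4.23)² = 1.01×10^-4 A.

1.01×10^-4 A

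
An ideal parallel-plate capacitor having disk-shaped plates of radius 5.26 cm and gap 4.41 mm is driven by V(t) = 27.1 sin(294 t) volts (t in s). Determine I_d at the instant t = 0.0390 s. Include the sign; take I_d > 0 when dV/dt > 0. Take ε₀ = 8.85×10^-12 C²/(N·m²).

dV/dt = (27.1)(294)·cos(11.466) = 3611 V/s.
I_d = C dV/dt with C = ε₀A/d = (8.85×10^-12)(8.692×10^-3)/(4.41×10^-3) = 1.744×10^-11 F, so I_d = (1.744×10^-11)(3611) = 6.30×10^-8 A.

6.30×10^-8 A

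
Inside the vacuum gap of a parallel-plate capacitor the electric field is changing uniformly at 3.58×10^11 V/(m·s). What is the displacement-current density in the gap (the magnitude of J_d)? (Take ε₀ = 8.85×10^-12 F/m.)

J_d = ε₀ dE/dt = (8.85×10^-12)(3.58×10^11) = 3.17 A/m².

3.17 A/m²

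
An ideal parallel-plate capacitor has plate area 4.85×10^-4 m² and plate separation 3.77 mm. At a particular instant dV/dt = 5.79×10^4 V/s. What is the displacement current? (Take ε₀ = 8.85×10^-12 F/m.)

6.59×10^-8 A

C = ε₀A/d = (8.85×10^-12)(4.85×10^-4)/(3.77×10^-3) = 1.139×10^-12 F.
I_d = C dV/dt = (1.139×10^-12)(5.79×10^4) = 6.59×10^-8 A.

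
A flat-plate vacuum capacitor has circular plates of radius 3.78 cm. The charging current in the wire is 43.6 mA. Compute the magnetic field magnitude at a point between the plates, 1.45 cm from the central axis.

No conduction current crosses the gap, so I_d there equals the 0.0436 A in the leads.
∮B·dl = μ₀ I_d,enc with I_d,enc = I_d r²/R² = 6.416×10^-3 A; so B = μ₀ I_d,enc/(2πr) = 8.85×10^-8 T.

8.85×10^-8 T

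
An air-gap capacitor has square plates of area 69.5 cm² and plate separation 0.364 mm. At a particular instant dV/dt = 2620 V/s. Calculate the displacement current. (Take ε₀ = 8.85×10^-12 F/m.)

C = ε₀A/d = (8.85×10^-12)(6.95×10^-3)/(3.64×10^-4) = 1.690×10^-10 F.
I_d = C dV/dt = (1.690×10^-10)(2620) = 4.43×10^-7 A.

4.43×10^-7 A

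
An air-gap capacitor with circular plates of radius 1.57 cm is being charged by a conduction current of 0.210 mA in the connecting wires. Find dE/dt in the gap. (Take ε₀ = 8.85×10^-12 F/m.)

By continuity, I_d in the gap equals the 0.210 mA flowing in the wire.
Then dE/dt = I_d/(ε₀A) = 3.06×10^10 V/(m·s).

3.06×10^10 V/(m·s)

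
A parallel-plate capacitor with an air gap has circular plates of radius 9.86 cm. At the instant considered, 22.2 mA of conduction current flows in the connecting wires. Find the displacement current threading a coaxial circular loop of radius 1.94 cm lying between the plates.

8.59×10^-4 A

No conduction current crosses the gap, so I_d there equals the 0.0222 A in the leads.
Since J_d is uniform, the enclosed fraction is (r/R)² = 0.03871, giving I_d,enc = 8.59×10^-4 A.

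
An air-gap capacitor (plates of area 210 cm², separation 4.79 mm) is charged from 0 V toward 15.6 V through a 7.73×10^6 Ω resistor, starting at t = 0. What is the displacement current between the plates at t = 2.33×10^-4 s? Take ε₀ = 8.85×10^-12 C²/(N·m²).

9.28×10^-7 A

C = ε₀A/d = (8.85×10^-12)(0.0210)/(4.79×10^-3) = 3.880×10^-11 F, so τ = RC = 2.999×10^-4 s.
The conduction current is I(t) = (V₀/R) e^(−t/τ), and the displacement current between the plates equals it.
t/τ = 0.7769; I_d = (15.6/7.73×10^6) · e^(−0.7769) = (2.018×10^-6)(0.4598) = 9.28×10^-7 A.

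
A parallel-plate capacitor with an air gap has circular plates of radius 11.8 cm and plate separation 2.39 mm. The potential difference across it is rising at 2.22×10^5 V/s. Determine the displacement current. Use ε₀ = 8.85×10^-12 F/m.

3.60×10^-5 A

The field between the plates is E = V/d, so dE/dt = (2.22×10^5)/(2.39×10^-3 m) = 9.289×10^7 V/(m·s).
I_d = ε₀ A (dE/dt) = (8.85×10^-12)(0.04374)(9.289×10^7) = 3.60×10^-5 A.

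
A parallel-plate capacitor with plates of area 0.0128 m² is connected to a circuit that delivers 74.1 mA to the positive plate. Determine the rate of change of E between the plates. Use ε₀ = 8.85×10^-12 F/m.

6.54×10^11 V/(m·s)

The displacement current between the plates equals the conduction current, I_d = 74.1 mA.
Then dE/dt = I_d/(ε₀A) = 6.54×10^11 V/(m·s).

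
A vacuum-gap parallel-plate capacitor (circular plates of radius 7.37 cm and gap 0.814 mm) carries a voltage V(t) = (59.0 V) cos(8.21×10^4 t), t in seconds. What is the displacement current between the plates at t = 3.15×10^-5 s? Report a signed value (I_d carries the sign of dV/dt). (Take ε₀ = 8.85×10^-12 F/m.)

-4.74×10^-4 A

C = ε₀A/d = (8.85×10^-12)(0.01706)/(8.14×10^-4) = 1.855×10^-10 F. dV/dt = V₀ω·−sin(ωt); at ωt = 2.58615 rad this factor is -0.5273.
I_d = C dV/dt = (1.855×10^-10)(59.0)(8.21×10^4)(-0.5273) = -4.74×10^-4 A.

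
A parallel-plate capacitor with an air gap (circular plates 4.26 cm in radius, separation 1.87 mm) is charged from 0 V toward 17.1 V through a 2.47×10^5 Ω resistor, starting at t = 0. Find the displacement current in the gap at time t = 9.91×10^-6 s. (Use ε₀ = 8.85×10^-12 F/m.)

C = ε₀A/d = (8.85×10^-12)(5.701×10^-3)/(1.87×10^-3) = 2.698×10^-11 F and τ = RC = 6.664×10^-6 s. I_d in the gap equals the RC charging current.
I_d(t) = (V₀/R) e^(−t/τ) = 6.923×10^-5 · e^(−1.487) = 1.56×10^-5 A.

1.56×10^-5 A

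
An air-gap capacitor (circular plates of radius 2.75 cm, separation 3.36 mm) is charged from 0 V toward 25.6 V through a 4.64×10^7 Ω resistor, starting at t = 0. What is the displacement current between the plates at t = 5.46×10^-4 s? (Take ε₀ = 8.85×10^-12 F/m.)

C = ε₀A/d = (8.85×10^-12)(2.376×10^-3)/(3.36×10^-3) = 6.258×10^-12 F, so τ = RC = 2.904×10^-4 s.
The conduction current is I(t) = (V₀/R) e^(−t/τ), and the displacement current between the plates equals it.
t/τ = 1.880; I_d = (25.6/4.64×10^7) · e^(−1.880) = (5.517×10^-7)(0.1526) = 8.42×10^-8 A.

8.42×10^-8 A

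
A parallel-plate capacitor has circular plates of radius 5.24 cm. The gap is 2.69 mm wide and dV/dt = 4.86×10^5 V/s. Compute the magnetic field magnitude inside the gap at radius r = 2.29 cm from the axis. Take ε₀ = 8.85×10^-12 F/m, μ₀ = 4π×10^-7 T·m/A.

2.30×10^-11 T

With E = V/d, dE/dt = 1.807×10^8 V/(m·s) and πR² = 8.626×10^-3 m², giving I_d = ε₀ πR² dE/dt = 1.379×10^-5 A.
For r < R the Ampère–Maxwell law gives B(2πr) = μ₀ I_d (r²/R²), so B = μ₀ I_d r/(2πR²) = (4π×10^-7)(1.379×10^-5)(0.0229)/(2π·0.0524²) = 2.30×10^-11 T.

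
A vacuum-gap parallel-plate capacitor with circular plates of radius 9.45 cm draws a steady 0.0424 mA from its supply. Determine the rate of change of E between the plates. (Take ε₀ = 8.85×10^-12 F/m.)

1.71×10^8 V/(m·s)

The displacement current between the plates equals the conduction current, I_d = 0.0424 mA.
Inverting I_d = ε₀ A dE/dt gives dE/dt = 4.24×10^-5 / (8.85×10^-12 · 0.02806) = 1.71×10^8 V/(m·s).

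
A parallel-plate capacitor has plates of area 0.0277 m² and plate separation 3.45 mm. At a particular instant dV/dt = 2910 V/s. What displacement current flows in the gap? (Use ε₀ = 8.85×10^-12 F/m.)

2.07×10^-7 A

C = ε₀A/d = (8.85×10^-12)(0.0277)/(3.45×10^-3) = 7.106×10^-11 F.
I_d = C dV/dt = (7.106×10^-11)(2910) = 2.07×10^-7 A.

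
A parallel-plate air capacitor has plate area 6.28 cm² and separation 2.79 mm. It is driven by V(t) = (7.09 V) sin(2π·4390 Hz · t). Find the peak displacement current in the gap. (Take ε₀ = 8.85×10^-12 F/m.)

(dE/dt)_max = V₀ω/d = 7.009×10^7 V/(m·s); ω = 2πf = 2.758×10^4 rad/s.
I_d,max = ε₀ A (dE/dt)_max = (8.85×10^-12)(6.28×10^-4)(7.009×10^7) = 3.90×10^-7 A.

3.90×10^-7 A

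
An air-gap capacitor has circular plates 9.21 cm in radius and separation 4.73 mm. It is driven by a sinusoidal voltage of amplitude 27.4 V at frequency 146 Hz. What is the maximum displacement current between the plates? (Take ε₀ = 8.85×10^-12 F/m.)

1.25×10^-6 A

(dE/dt)_max = V₀ω/d = 5.314×10^6 V/(m·s); ω = 2πf = 917.3 rad/s.
I_d,max = ε₀ A (dE/dt)_max = (8.85×10^-12)(0.02665)(5.314×10^6) = 1.25×10^-6 A.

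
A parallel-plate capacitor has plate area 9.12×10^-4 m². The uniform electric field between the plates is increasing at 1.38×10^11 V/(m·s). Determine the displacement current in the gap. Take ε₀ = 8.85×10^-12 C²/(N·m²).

1.11×10^-3 A

I_d = ε₀ A (dE/dt) = (8.85×10^-12)(9.12×10^-4 m²)(1.38×10^11) = 1.11×10^-3 A.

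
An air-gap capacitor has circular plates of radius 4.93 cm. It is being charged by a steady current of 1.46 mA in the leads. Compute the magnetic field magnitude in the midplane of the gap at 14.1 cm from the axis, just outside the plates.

By continuity the displacement current in the gap matches the conduction current: I_d = 1.46×10^-3 A.
For r ≥ R the full I_d is enclosed: B = μ₀ I_d/(2πr) = (4π×10^-7)(1.46×10^-3)/(2π·0.141) = 2.07×10^-9 T.

2.07×10^-9 T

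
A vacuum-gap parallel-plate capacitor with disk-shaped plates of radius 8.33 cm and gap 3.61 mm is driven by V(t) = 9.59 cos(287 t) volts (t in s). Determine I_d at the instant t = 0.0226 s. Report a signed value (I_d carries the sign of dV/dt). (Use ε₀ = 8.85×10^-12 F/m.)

dE/dt = (V₀ω/d)·−sin(ωt) with ωt = 6.4862 rad: (9.59)(287)(-0.2016)/(3.61×10^-3) = -1.537×10^5 V/(m·s).
I_d = ε₀ A dE/dt = (8.85×10^-12)(0.02180)(-1.537×10^5) = -2.97×10^-8 A.

-2.97×10^-8 A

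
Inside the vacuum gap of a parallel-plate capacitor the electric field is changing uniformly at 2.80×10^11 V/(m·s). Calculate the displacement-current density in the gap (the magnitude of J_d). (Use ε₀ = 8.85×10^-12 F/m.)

J_d = ε₀ ∂E/∂t, so J_d = 2.48 A/m².

2.48 A/m²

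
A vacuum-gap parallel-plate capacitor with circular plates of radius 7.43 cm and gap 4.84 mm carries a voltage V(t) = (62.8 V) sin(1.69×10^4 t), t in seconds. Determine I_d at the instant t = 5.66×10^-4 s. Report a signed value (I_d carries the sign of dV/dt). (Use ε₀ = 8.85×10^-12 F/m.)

dE/dt = (V₀ω/d)·cos(ωt) with ωt = 9.5654 rad: (62.8)(1.69×10^4)(-0.9901)/(4.84×10^-3) = -2.171×10^8 V/(m·s).
I_d = ε₀ A dE/dt = (8.85×10^-12)(0.01734)(-2.171×10^8) = -3.33×10^-5 A.

-3.33×10^-5 A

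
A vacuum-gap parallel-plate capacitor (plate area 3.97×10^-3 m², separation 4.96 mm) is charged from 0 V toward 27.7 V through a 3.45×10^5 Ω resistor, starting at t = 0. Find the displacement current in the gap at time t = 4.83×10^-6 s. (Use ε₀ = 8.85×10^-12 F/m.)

1.11×10^-5 A

With C = ε₀A/d = (8.85×10^-12)(3.97×10^-3)/(4.96×10^-3) = 7.084×10^-12 F, the time constant is τ = RC = 2.444×10^-6 s, so t/τ = 1.976 and e^(−t/τ) = 0.1386.
I_d = I_cond = (V₀/R) e^(−t/τ) = (8.029×10^-5)(0.1386) = 1.11×10^-5 A.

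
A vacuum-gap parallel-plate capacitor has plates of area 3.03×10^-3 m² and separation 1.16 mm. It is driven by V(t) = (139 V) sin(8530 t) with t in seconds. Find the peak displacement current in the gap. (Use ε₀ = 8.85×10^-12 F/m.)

2.74×10^-5 A

The displacement current equals the conduction current C dV/dt, which peaks at C V₀ ω.
With C = ε₀A/d = (8.85×10^-12)(3.03×10^-3)/(1.16×10^-3) = 2.312×10^-11 F and ω = 8530 rad/s, I_d,max = (2.312×10^-11)(139)(8530) = 2.74×10^-5 A.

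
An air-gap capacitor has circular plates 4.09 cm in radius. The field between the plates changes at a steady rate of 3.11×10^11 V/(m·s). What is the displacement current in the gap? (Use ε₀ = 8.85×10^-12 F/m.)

0.0145 A

With a uniform field, Φ_E = EA, so I_d = ε₀ A dE/dt = 0.0145 A.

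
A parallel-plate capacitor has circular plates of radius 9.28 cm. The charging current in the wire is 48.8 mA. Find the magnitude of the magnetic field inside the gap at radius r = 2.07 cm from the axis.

No conduction current crosses the gap, so I_d there equals the 0.0488 A in the leads.
For r < R the Ampère–Maxwell law gives B(2πr) = μ₀ I_d (r²/R²), so B = μ₀ I_d r/(2πR²) = (4π×10^-7)(0.0488)(0.0207)/(2π·0.0928²) = 2.35×10^-8 T.

2.35×10^-8 T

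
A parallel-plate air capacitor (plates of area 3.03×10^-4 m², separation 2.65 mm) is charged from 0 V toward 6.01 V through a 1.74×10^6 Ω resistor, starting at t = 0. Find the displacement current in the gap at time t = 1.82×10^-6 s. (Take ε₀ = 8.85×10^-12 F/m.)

With C = ε₀A/d = (8.85×10^-12)(3.03×10^-4)/(2.65×10^-3) = 1.012×10^-12 F, the time constant is τ = RC = 1.761×10^-6 s, so t/τ = 1.034 and e^(−t/τ) = 0.3556.
I_d = I_cond = (V₀/R) e^(−t/τ) = (3.454×10^-6)(0.3556) = 1.23×10^-6 A.

1.23×10^-6 A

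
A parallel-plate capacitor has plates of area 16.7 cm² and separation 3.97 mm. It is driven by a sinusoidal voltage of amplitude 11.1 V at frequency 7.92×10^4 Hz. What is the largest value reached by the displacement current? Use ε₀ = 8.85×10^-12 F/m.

C = ε₀A/d = (8.85×10^-12)(1.67×10^-3)/(3.97×10^-3) = 3.723×10^-12 F; ω = 2πf = 4.976×10^5 rad/s.
I_d = C dV/dt, so |I_d|_max = C V₀ ω = (3.723×10^-12)(11.1)(4.976×10^5) = 2.06×10^-5 A.

2.06×10^-5 A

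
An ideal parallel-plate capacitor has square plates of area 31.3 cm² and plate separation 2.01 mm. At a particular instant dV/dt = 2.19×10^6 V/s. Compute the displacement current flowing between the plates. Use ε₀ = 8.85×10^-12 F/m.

3.02×10^-5 A

C = ε₀A/d = (8.85×10^-12)(3.13×10^-3)/(2.01×10^-3) = 1.378×10^-11 F.
I_d = C dV/dt = (1.378×10^-11)(2.19×10^6) = 3.02×10^-5 A.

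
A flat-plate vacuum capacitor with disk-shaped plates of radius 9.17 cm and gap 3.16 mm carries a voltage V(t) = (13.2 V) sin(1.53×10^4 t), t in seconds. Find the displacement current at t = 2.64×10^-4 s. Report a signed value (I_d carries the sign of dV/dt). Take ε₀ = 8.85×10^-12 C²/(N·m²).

-9.32×10^-6 A

dV/dt = (13.2)(1.53×10^4)·cos(4.0392) = -1.259×10^5 V/s.
I_d = C dV/dt with C = ε₀A/d = (8.85×10^-12)(0.02642)/(3.16×10^-3) = 7.399×10^-11 F, so I_d = (7.399×10^-11)(-1.259×10^5) = -9.32×10^-6 A.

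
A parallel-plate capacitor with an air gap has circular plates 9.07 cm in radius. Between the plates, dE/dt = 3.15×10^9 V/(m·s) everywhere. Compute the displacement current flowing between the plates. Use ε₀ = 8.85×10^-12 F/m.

The displacement current is ε₀ times dΦ_E/dt = ε₀ A dE/dt = (8.85×10^-12)(0.02584)(3.15×10^9) = 7.20×10^-4 A.

7.20×10^-4 A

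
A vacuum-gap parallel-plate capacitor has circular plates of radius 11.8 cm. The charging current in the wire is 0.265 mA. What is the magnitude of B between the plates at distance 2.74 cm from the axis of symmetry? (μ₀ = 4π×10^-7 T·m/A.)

Between the plates the displacement current equals the wire current: I_d = 0.265 mA = 2.65×10^-4 A.
For r < R the Ampère–Maxwell law gives B(2πr) = μ₀ I_d (r²/R²), so B = μ₀ I_d r/(2πR²) = (4π×10^-7)(2.65×10^-4)(0.0274)/(2π·0.118²) = 1.04×10^-10 T.

1.04×10^-10 T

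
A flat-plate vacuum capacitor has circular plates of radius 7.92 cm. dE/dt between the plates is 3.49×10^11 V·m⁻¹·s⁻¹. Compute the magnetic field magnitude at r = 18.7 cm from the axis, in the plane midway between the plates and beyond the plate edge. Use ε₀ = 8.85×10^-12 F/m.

Total displacement current: I_d = ε₀(πR²)(dE/dt) = (8.85×10^-12)(0.01971)(3.49×10^11) = 0.06088 A.
Outside the plates the loop encloses all of I_d, so B·2πr = μ₀ I_d and B = 6.51×10^-8 T.

6.51×10^-8 T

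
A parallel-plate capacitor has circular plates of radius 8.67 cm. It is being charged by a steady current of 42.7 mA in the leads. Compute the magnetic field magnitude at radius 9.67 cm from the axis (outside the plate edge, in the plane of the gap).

By continuity the displacement current in the gap matches the conduction current: I_d = 0.0427 A.
For r ≥ R the full I_d is enclosed: B = μ₀ I_d/(2πr) = (4π×10^-7)(0.0427)/(2π·0.0967) = 8.83×10^-8 T.

8.83×10^-8 T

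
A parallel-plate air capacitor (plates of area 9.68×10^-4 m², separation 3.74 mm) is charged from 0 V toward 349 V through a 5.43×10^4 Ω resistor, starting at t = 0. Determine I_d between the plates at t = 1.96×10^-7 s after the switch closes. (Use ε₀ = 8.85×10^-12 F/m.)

C = ε₀A/d = (8.85×10^-12)(9.68×10^-4)/(3.74×10^-3) = 2.291×10^-12 F and τ = RC = 1.244×10^-7 s. I_d in the gap equals the RC charging current.
I_d(t) = (V₀/R) e^(−t/τ) = 6.427×10^-3 · e^(−1.576) = 1.33×10^-3 A.

1.33×10^-3 A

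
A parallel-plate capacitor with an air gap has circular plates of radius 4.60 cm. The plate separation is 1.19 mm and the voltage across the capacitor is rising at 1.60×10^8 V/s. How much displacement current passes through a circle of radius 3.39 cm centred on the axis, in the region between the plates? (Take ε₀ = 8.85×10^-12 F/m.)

4.30×10^-3 A

dE/dt = (dV/dt)/d = 1.345×10^11 V/(m·s); I_d = ε₀(πR²)(dE/dt) = (8.85×10^-12)(6.648×10^-3)(1.345×10^11) = 7.913×10^-3 A.
Since J_d is uniform, the enclosed fraction is (r/R)² = 0.5431, giving I_d,enc = 4.30×10^-3 A.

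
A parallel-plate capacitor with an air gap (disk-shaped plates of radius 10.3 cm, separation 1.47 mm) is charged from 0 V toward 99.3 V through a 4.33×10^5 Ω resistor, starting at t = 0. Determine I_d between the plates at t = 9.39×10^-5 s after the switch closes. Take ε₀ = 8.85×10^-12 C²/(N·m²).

C = ε₀A/d = (8.85×10^-12)(0.03333)/(1.47×10^-3) = 2.007×10^-10 F, so τ = RC = 8.690×10^-5 s.
The conduction current is I(t) = (V₀/R) e^(−t/τ), and the displacement current between the plates equals it.
t/τ = 1.081; I_d = (99.3/4.33×10^5) · e^(−1.081) = (2.293×10^-4)(0.3393) = 7.78×10^-5 A.

7.78×10^-5 A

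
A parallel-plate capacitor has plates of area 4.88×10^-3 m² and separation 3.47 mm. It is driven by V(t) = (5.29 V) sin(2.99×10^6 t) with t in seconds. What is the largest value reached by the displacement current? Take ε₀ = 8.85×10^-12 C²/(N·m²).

1.97×10^-4 A

The displacement current equals the conduction current C dV/dt, which peaks at C V₀ ω.
With C = ε₀A/d = (8.85×10^-12)(4.88×10^-3)/(3.47×10^-3) = 1.245×10^-11 F and ω = 2.99×10^6 rad/s, I_d,max = (1.245×10^-11)(5.29)(2.99×10^6) = 1.97×10^-4 A.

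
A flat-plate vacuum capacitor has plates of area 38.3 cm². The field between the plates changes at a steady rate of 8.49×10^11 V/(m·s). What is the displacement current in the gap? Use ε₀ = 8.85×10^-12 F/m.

0.0288 A

The displacement current is ε₀ times dΦ_E/dt = ε₀ A dE/dt = (8.85×10^-12)(3.83×10^-3)(8.49×10^11) = 0.0288 A.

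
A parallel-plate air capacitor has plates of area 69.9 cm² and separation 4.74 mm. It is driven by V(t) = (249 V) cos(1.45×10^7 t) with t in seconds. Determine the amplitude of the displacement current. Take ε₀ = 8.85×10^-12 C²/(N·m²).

0.0471 A

(dE/dt)_max = V₀ω/d = 7.617×10^11 V/(m·s); ω = 1.45×10^7 rad/s.
I_d,max = ε₀ A (dE/dt)_max = (8.85×10^-12)(6.99×10^-3)(7.617×10^11) = 0.0471 A.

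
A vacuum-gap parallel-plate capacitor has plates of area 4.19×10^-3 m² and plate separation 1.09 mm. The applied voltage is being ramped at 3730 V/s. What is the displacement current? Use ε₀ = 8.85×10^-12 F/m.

C = ε₀A/d = (8.85×10^-12)(4.19×10^-3)/(1.09×10^-3) = 3.402×10^-11 F.
I_d = C dV/dt = (3.402×10^-11)(3730) = 1.27×10^-7 A.

1.27×10^-7 A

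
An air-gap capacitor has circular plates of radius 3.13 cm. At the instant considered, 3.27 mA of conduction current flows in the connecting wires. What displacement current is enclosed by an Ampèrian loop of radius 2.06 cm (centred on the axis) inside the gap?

1.42×10^-3 A

By continuity the displacement current in the gap matches the conduction current: I_d = 3.27×10^-3 A.
The field is uniform, so I_d,enc = I_d (r/R)² = (3.27×10^-3)(2.06/3.13)² = 1.42×10^-3 A.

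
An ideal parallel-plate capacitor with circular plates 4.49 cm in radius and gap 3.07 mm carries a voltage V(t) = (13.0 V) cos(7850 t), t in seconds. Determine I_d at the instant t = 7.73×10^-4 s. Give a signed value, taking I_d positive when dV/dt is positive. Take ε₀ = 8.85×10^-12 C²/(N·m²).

dV/dt = (13.0)(7850)·−sin(6.06805) = 2.179×10^4 V/s.
I_d = C dV/dt with C = ε₀A/d = (8.85×10^-12)(6.333×10^-3)/(3.07×10^-3) = 1.826×10^-11 F, so I_d = (1.826×10^-11)(2.179×10^4) = 3.98×10^-7 A.

3.98×10^-7 A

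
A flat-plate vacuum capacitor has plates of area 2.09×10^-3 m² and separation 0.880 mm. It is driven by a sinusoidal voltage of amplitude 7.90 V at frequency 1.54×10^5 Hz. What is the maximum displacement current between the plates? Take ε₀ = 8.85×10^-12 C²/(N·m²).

1.61×10^-4 A

C = ε₀A/d = (8.85×10^-12)(2.09×10^-3)/(8.80×10^-4) = 2.102×10^-11 F; ω = 2πf = 9.676×10^5 rad/s.
I_d = C dV/dt, so |I_d|_max = C V₀ ω = (2.102×10^-11)(7.90)(9.676×10^5) = 1.61×10^-4 A.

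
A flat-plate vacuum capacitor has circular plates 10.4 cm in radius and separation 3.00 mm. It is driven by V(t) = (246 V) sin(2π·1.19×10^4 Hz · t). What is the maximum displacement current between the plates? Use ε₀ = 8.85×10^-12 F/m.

1.84×10^-3 A

C = ε₀A/d = (8.85×10^-12)(0.03398)/(3.00×10^-3) = 1.002×10^-10 F; ω = 2πf = 7.477×10^4 rad/s.
I_d = C dV/dt, so |I_d|_max = C V₀ ω = (1.002×10^-10)(246)(7.477×10^4) = 1.84×10^-3 A.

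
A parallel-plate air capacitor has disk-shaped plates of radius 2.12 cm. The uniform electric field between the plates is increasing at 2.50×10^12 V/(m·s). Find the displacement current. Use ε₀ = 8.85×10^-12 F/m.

The displacement current is ε₀ times dΦ_E/dt = ε₀ A dE/dt = (8.85×10^-12)(1.412×10^-3)(2.50×10^12) = 0.0312 A.

0.0312 A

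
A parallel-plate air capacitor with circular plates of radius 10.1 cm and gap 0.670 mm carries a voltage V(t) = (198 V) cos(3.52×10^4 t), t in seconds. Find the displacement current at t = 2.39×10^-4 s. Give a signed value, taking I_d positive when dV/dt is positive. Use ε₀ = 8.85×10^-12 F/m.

-2.50×10^-3 A

dV/dt = (198)(3.52×10^4)·−sin(8.4128) = -5.909×10^6 V/s.
I_d = C dV/dt with C = ε₀A/d = (8.85×10^-12)(0.03205)/(6.70×10^-4) = 4.233×10^-10 F, so I_d = (4.233×10^-10)(-5.909×10^6) = -2.50×10^-3 A.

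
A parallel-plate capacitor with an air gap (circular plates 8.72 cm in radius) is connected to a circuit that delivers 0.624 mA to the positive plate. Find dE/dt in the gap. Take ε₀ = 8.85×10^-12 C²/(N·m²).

2.95×10^9 V/(m·s)

The displacement current between the plates equals the conduction current, I_d = 0.624 mA.
Inverting I_d = ε₀ A dE/dt gives dE/dt = 6.24×10^-4 / (8.85×10^-12 · 0.02389) = 2.95×10^9 V/(m·s).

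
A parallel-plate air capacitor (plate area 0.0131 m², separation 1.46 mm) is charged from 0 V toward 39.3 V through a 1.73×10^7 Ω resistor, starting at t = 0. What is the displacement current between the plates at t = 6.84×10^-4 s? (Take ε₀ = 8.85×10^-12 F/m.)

With C = ε₀A/d = (8.85×10^-12)(0.0131)/(1.46×10^-3) = 7.941×10^-11 F, the time constant is τ = RC = 1.374×10^-3 s, so t/τ = 0.4978 and e^(−t/τ) = 0.6079.
I_d = I_cond = (V₀/R) e^(−t/τ) = (2.272×10^-6)(0.6079) = 1.38×10^-6 A.

1.38×10^-6 A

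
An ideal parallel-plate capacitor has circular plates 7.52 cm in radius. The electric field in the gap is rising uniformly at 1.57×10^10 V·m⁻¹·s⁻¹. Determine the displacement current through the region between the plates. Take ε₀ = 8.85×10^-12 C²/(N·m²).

The displacement current is ε₀ times dΦ_E/dt = ε₀ A dE/dt = (8.85×10^-12)(0.01777)(1.57×10^10) = 2.47×10^-3 A.

2.47×10^-3 A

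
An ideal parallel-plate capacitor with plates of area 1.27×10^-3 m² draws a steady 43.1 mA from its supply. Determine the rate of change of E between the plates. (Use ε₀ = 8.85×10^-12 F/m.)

3.83×10^12 V/(m·s)

By continuity, I_d in the gap equals the 43.1 mA flowing in the wire.
Inverting I_d = ε₀ A dE/dt gives dE/dt = 0.0431 / (8.85×10^-12 · 1.27×10^-3) = 3.83×10^12 V/(m·s).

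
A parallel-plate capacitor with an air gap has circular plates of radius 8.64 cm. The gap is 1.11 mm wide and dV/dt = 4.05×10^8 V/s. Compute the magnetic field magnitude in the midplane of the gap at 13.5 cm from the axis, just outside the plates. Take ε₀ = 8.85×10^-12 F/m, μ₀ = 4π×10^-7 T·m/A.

1.12×10^-7 T

dE/dt = (dV/dt)/d = 3.649×10^11 V/(m·s); I_d = ε₀(πR²)(dE/dt) = (8.85×10^-12)(0.02345)(3.649×10^11) = 0.07573 A.
Outside the plates the loop encloses all of I_d, so B·2πr = μ₀ I_d and B = 1.12×10^-7 T.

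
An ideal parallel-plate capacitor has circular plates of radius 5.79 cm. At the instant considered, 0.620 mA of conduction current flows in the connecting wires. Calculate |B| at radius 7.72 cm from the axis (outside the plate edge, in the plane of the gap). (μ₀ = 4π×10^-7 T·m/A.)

1.61×10^-9 T

By continuity the displacement current in the gap matches the conduction current: I_d = 6.20×10^-4 A.
With r > R the enclosed displacement current is the full I_d; B = μ₀ I_d / (2πr) = 1.61×10^-9 T.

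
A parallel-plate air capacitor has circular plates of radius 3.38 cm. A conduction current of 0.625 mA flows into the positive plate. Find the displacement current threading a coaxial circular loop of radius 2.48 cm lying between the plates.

3.36×10^-4 A

No conduction current crosses the gap, so I_d there equals the 6.25×10^-4 A in the leads.
Through an area πr² the displacement current is I_d·(πr²/πR²) = I_d (r/R)² = 3.36×10^-4 A.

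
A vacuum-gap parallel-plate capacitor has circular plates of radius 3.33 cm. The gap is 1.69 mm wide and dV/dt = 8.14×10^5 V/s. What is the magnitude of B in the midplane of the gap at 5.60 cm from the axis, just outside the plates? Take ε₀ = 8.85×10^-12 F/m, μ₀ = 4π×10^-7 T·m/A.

I_d = C dV/dt with C = ε₀πR²/d = 1.824×10^-11 F, so I_d = (1.824×10^-11)(8.14×10^5) = 1.485×10^-5 A.
With r > R the enclosed displacement current is the full I_d; B = μ₀ I_d / (2πr) = 5.30×10^-11 T.

5.30×10^-11 T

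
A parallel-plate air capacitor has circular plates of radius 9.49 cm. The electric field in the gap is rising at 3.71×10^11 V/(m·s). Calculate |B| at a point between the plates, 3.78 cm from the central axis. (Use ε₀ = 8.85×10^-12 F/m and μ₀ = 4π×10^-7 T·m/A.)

7.80×10^-8 T

I_d = ε₀ dΦ_E/dt = ε₀ πR² (dE/dt) = (8.85×10^-12)(0.02829)(3.71×10^11) = 0.09289 A through the full plate area.
For r < R the Ampère–Maxwell law gives B(2πr) = μ₀ I_d (r²/R²), so B = μ₀ I_d r/(2πR²) = (4π×10^-7)(0.09289)(0.0378)/(2π·0.0949²) = 7.80×10^-8 T.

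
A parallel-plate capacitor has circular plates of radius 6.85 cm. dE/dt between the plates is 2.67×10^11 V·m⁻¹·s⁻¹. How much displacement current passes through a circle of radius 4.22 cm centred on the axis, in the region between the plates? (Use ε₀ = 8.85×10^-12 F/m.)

0.0132 A

Total displacement current: I_d = ε₀(πR²)(dE/dt) = (8.85×10^-12)(0.01474)(2.67×10^11) = 0.03483 A.
The field is uniform, so I_d,enc = I_d (r/R)² = (0.03483)(4.22/6.85)² = 0.0132 A.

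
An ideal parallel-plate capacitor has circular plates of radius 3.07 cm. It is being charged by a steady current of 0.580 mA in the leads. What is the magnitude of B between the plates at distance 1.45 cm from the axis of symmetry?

1.78×10^-9 T

No conduction current crosses the gap, so I_d there equals the 5.80×10^-4 A in the leads.
For r < R the Ampère–Maxwell law gives B(2πr) = μ₀ I_d (r²/R²), so B = μ₀ I_d r/(2πR²) = (4π×10^-7)(5.80×10^-4)(0.0145)/(2π·0.0307²) = 1.78×10^-9 T.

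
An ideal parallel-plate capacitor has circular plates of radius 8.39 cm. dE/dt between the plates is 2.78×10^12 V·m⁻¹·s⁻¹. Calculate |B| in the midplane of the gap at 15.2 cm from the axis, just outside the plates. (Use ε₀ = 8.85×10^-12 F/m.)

7.16×10^-7 T

Through the whole plate area (πR² = 0.02211 m²), I_d = ε₀ πR² dE/dt = 0.5440 A.
Outside the plates the loop encloses all of I_d, so B·2πr = μ₀ I_d and B = 7.16×10^-7 T.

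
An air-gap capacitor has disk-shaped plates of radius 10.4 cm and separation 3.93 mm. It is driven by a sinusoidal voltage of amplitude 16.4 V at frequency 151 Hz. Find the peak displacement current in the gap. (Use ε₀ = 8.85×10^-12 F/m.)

The displacement current equals the conduction current C dV/dt, which peaks at C V₀ ω.
With C = ε₀A/d = (8.85×10^-12)(0.03398)/(3.93×10^-3) = 7.652×10^-11 F and ω = 2πf = 948.8 rad/s, I_d,max = (7.652×10^-11)(16.4)(948.8) = 1.19×10^-6 A.

1.19×10^-6 A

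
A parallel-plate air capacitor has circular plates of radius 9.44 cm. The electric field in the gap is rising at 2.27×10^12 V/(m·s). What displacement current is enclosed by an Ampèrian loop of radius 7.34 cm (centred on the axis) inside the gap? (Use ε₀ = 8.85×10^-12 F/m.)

I_d = ε₀ dΦ_E/dt = ε₀ πR² (dE/dt) = (8.85×10^-12)(0.02800)(2.27×10^12) = 0.5625 A through the full plate area.
Since J_d is uniform, the enclosed fraction is (r/R)² = 0.6046, giving I_d,enc = 0.340 A.

0.340 A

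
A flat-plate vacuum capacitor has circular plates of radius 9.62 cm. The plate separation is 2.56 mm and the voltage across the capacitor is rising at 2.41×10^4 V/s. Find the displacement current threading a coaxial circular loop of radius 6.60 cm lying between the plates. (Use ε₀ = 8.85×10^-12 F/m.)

dE/dt = (dV/dt)/d = 9.414×10^6 V/(m·s); I_d = ε₀(πR²)(dE/dt) = (8.85×10^-12)(0.02907)(9.414×10^6) = 2.422×10^-6 A.
The field is uniform, so I_d,enc = I_d (r/R)² = (2.422×10^-6)(6.60/9.62)² = 1.14×10^-6 A.

1.14×10^-6 A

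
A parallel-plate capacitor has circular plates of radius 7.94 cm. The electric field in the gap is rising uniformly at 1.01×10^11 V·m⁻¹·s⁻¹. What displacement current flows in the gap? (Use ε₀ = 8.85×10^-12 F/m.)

0.0177 A

I_d = ε₀ A (dE/dt) = (8.85×10^-12)(0.01981 m²)(1.01×10^11) = 0.0177 A.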